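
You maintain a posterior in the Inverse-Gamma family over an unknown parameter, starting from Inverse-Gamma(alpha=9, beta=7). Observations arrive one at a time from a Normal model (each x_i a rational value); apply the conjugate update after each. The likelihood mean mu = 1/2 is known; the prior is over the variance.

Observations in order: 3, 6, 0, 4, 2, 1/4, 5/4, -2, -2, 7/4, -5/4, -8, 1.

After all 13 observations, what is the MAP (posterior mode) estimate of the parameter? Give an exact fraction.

obs 1: x=3 → posterior Inverse-Gamma(19/2, 81/8)
obs 2: x=6 → posterior Inverse-Gamma(10, 101/4)
obs 3: x=0 → posterior Inverse-Gamma(21/2, 203/8)
obs 4: x=4 → posterior Inverse-Gamma(11, 63/2)
obs 5: x=2 → posterior Inverse-Gamma(23/2, 261/8)
obs 6: x=1/4 → posterior Inverse-Gamma(12, 1045/32)
obs 7: x=5/4 → posterior Inverse-Gamma(25/2, 527/16)
obs 8: x=-2 → posterior Inverse-Gamma(13, 577/16)
obs 9: x=-2 → posterior Inverse-Gamma(27/2, 627/16)
obs 10: x=7/4 → posterior Inverse-Gamma(14, 1279/32)
obs 11: x=-5/4 → posterior Inverse-Gamma(29/2, 83/2)
obs 12: x=-8 → posterior Inverse-Gamma(15, 621/8)
obs 13: x=1 → posterior Inverse-Gamma(31/2, 311/4)

311/66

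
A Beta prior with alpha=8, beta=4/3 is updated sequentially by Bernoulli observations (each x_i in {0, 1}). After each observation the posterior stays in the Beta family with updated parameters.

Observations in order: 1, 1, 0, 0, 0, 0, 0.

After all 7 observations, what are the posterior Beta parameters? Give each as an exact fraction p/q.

alpha=10, beta=19/3

obs 1: x=1 → posterior Beta(9, 4/3)
obs 2: x=1 → posterior Beta(10, 4/3)
obs 3: x=0 → posterior Beta(10, 7/3)
obs 4: x=0 → posterior Beta(10, 10/3)
obs 5: x=0 → posterior Beta(10, 13/3)
obs 6: x=0 → posterior Beta(10, 16/3)
obs 7: x=0 → posterior Beta(10, 19/3)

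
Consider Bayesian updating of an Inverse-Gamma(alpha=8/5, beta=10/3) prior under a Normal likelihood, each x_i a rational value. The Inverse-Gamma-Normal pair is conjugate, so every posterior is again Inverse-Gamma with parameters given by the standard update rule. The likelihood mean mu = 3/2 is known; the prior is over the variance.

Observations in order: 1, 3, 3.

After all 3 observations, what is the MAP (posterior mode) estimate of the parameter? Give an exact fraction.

obs 1: x=1 → posterior Inverse-Gamma(21/10, 83/24)
obs 2: x=3 → posterior Inverse-Gamma(13/5, 55/12)
obs 3: x=3 → posterior Inverse-Gamma(31/10, 137/24)

685/492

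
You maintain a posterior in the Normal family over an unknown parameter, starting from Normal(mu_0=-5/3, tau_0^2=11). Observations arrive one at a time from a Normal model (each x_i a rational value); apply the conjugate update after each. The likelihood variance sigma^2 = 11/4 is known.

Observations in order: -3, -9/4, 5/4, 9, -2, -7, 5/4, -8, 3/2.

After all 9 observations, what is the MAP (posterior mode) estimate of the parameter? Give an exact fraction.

obs 1: x=-3 → posterior Normal(-41/15, 11/5)
obs 2: x=-9/4 → posterior Normal(-68/27, 11/9)
obs 3: x=5/4 → posterior Normal(-53/39, 11/13)
obs 4: x=9 → posterior Normal(55/51, 11/17)
obs 5: x=-2 → posterior Normal(31/63, 11/21)
obs 6: x=-7 → posterior Normal(-53/75, 11/25)
obs 7: x=5/4 → posterior Normal(-38/87, 11/29)
obs 8: x=-8 → posterior Normal(-134/99, 1/3)
obs 9: x=3/2 → posterior Normal(-116/111, 11/37)

-116/111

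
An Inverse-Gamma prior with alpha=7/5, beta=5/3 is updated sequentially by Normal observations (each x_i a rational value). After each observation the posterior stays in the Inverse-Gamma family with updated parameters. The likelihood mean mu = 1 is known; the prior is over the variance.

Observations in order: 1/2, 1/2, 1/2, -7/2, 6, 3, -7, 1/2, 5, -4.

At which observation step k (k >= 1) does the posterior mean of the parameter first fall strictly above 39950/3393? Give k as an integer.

k = 7

obs 1: x=1/2 → posterior Inverse-Gamma(19/10, 43/24)
obs 2: x=1/2 → posterior Inverse-Gamma(12/5, 23/12)
obs 3: x=1/2 → posterior Inverse-Gamma(29/10, 49/24)
obs 4: x=-7/2 → posterior Inverse-Gamma(17/5, 73/6)
obs 5: x=6 → posterior Inverse-Gamma(39/10, 74/3)
obs 6: x=3 → posterior Inverse-Gamma(22/5, 80/3)
obs 7: x=-7 → posterior Inverse-Gamma(49/10, 176/3)
obs 8: x=1/2 → posterior Inverse-Gamma(27/5, 1411/24)
obs 9: x=5 → posterior Inverse-Gamma(59/10, 1603/24)
obs 10: x=-4 → posterior Inverse-Gamma(32/5, 1903/24)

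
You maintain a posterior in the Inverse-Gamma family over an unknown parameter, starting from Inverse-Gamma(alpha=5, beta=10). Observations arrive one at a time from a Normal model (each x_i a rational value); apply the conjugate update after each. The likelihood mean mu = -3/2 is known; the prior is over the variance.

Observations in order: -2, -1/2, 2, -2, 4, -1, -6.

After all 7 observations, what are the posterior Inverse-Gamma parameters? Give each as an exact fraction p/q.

alpha=17/2, beta=169/4

obs 1: x=-2 → posterior Inverse-Gamma(11/2, 81/8)
obs 2: x=-1/2 → posterior Inverse-Gamma(6, 85/8)
obs 3: x=2 → posterior Inverse-Gamma(13/2, 67/4)
obs 4: x=-2 → posterior Inverse-Gamma(7, 135/8)
obs 5: x=4 → posterior Inverse-Gamma(15/2, 32)
obs 6: x=-1 → posterior Inverse-Gamma(8, 257/8)
obs 7: x=-6 → posterior Inverse-Gamma(17/2, 169/4)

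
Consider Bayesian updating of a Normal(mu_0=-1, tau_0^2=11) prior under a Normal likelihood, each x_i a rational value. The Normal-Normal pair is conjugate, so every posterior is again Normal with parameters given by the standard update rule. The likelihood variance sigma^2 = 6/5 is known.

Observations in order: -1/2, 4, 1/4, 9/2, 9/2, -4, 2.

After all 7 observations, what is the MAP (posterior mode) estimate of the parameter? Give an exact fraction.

2341/1564

obs 1: x=-1/2 → posterior Normal(-67/122, 66/61)
obs 2: x=4 → posterior Normal(373/232, 33/58)
obs 3: x=1/4 → posterior Normal(89/76, 22/57)
obs 4: x=9/2 → posterior Normal(1791/904, 33/113)
obs 5: x=9/2 → posterior Normal(2781/1124, 66/281)
obs 6: x=-4 → posterior Normal(1901/1344, 11/56)
obs 7: x=2 → posterior Normal(2341/1564, 66/391)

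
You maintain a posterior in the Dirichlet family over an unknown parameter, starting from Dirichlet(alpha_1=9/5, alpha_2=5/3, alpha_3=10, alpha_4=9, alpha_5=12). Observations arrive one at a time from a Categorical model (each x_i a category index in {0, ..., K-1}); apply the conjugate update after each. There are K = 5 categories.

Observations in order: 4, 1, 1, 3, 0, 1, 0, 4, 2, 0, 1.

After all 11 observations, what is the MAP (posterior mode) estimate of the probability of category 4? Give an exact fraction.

195/607

obs 1: x=4 → posterior Dirichlet(9/5, 5/3, 10, 9, 13)
obs 2: x=1 → posterior Dirichlet(9/5, 8/3, 10, 9, 13)
obs 3: x=1 → posterior Dirichlet(9/5, 11/3, 10, 9, 13)
obs 4: x=3 → posterior Dirichlet(9/5, 11/3, 10, 10, 13)
obs 5: x=0 → posterior Dirichlet(14/5, 11/3, 10, 10, 13)
obs 6: x=1 → posterior Dirichlet(14/5, 14/3, 10, 10, 13)
obs 7: x=0 → posterior Dirichlet(19/5, 14/3, 10, 10, 13)
obs 8: x=4 → posterior Dirichlet(19/5, 14/3, 10, 10, 14)
obs 9: x=2 → posterior Dirichlet(19/5, 14/3, 11, 10, 14)
obs 10: x=0 → posterior Dirichlet(24/5, 14/3, 11, 10, 14)
obs 11: x=1 → posterior Dirichlet(24/5, 17/3, 11, 10, 14)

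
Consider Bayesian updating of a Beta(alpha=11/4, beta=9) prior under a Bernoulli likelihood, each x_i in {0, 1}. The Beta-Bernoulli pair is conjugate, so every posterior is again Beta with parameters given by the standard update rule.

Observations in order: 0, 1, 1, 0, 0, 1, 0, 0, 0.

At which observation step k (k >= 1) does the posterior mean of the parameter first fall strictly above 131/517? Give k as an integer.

k = 2

obs 1: x=0 → posterior Beta(11/4, 10)
obs 2: x=1 → posterior Beta(15/4, 10)
obs 3: x=1 → posterior Beta(19/4, 10)
obs 4: x=0 → posterior Beta(19/4, 11)
obs 5: x=0 → posterior Beta(19/4, 12)
obs 6: x=1 → posterior Beta(23/4, 12)
obs 7: x=0 → posterior Beta(23/4, 13)
obs 8: x=0 → posterior Beta(23/4, 14)
obs 9: x=0 → posterior Beta(23/4, 15)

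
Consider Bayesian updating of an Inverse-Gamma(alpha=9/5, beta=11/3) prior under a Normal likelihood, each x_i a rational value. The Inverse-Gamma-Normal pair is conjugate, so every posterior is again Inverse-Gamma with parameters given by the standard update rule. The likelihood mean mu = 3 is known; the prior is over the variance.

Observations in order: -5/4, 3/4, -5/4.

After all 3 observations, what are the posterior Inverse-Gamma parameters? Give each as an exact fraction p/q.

obs 1: x=-5/4 → posterior Inverse-Gamma(23/10, 1219/96)
obs 2: x=3/4 → posterior Inverse-Gamma(14/5, 731/48)
obs 3: x=-5/4 → posterior Inverse-Gamma(33/10, 2329/96)

alpha=33/10, beta=2329/96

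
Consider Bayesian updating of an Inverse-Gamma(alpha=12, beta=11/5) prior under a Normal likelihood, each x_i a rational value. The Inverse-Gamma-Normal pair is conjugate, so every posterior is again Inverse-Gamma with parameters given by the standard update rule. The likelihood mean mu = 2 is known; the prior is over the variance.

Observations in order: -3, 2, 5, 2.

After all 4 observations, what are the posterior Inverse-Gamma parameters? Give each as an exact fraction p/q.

obs 1: x=-3 → posterior Inverse-Gamma(25/2, 147/10)
obs 2: x=2 → posterior Inverse-Gamma(13, 147/10)
obs 3: x=5 → posterior Inverse-Gamma(27/2, 96/5)
obs 4: x=2 → posterior Inverse-Gamma(14, 96/5)

alpha=14, beta=96/5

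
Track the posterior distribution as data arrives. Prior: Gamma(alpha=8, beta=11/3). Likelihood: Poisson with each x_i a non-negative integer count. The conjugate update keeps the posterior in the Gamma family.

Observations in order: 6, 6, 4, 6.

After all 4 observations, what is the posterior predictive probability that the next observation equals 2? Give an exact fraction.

obs 1: x=6 → posterior Gamma(14, 14/3)
obs 2: x=6 → posterior Gamma(20, 17/3)
obs 3: x=4 → posterior Gamma(24, 20/3)
obs 4: x=6 → posterior Gamma(30, 23/3)

297529849690968454257070284688671871601509065/1901722457268488241418827816020396748021170176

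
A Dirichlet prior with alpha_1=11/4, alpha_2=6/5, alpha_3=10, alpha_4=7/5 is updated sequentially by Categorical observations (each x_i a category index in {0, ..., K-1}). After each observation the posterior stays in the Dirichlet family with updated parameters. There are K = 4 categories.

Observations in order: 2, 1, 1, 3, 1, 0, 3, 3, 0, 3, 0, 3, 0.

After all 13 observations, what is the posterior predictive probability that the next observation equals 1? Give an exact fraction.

4/27

obs 1: x=2 → posterior Dirichlet(11/4, 6/5, 11, 7/5)
obs 2: x=1 → posterior Dirichlet(11/4, 11/5, 11, 7/5)
obs 3: x=1 → posterior Dirichlet(11/4, 16/5, 11, 7/5)
obs 4: x=3 → posterior Dirichlet(11/4, 16/5, 11, 12/5)
obs 5: x=1 → posterior Dirichlet(11/4, 21/5, 11, 12/5)
obs 6: x=0 → posterior Dirichlet(15/4, 21/5, 11, 12/5)
obs 7: x=3 → posterior Dirichlet(15/4, 21/5, 11, 17/5)
obs 8: x=3 → posterior Dirichlet(15/4, 21/5, 11, 22/5)
obs 9: x=0 → posterior Dirichlet(19/4, 21/5, 11, 22/5)
obs 10: x=3 → posterior Dirichlet(19/4, 21/5, 11, 27/5)
obs 11: x=0 → posterior Dirichlet(23/4, 21/5, 11, 27/5)
obs 12: x=3 → posterior Dirichlet(23/4, 21/5, 11, 32/5)
obs 13: x=0 → posterior Dirichlet(27/4, 21/5, 11, 32/5)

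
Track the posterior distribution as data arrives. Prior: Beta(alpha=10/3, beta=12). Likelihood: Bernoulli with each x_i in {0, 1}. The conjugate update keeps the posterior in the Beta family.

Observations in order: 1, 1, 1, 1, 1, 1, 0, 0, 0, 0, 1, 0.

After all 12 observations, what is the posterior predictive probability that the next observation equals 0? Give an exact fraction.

obs 1: x=1 → posterior Beta(13/3, 12)
obs 2: x=1 → posterior Beta(16/3, 12)
obs 3: x=1 → posterior Beta(19/3, 12)
obs 4: x=1 → posterior Beta(22/3, 12)
obs 5: x=1 → posterior Beta(25/3, 12)
obs 6: x=1 → posterior Beta(28/3, 12)
obs 7: x=0 → posterior Beta(28/3, 13)
obs 8: x=0 → posterior Beta(28/3, 14)
obs 9: x=0 → posterior Beta(28/3, 15)
obs 10: x=0 → posterior Beta(28/3, 16)
obs 11: x=1 → posterior Beta(31/3, 16)
obs 12: x=0 → posterior Beta(31/3, 17)

51/82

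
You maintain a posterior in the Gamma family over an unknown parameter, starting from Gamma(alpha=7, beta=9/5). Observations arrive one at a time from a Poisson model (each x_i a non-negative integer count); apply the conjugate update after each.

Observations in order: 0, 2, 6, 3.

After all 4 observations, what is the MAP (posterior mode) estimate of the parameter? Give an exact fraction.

obs 1: x=0 → posterior Gamma(7, 14/5)
obs 2: x=2 → posterior Gamma(9, 19/5)
obs 3: x=6 → posterior Gamma(15, 24/5)
obs 4: x=3 → posterior Gamma(18, 29/5)

85/29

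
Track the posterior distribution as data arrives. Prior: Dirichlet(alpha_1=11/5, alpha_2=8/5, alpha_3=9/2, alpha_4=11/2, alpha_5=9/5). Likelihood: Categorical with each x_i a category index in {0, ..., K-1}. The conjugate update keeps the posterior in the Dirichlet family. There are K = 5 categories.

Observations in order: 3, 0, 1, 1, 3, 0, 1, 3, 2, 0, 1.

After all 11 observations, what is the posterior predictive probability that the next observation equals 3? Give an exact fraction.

85/266

obs 1: x=3 → posterior Dirichlet(11/5, 8/5, 9/2, 13/2, 9/5)
obs 2: x=0 → posterior Dirichlet(16/5, 8/5, 9/2, 13/2, 9/5)
obs 3: x=1 → posterior Dirichlet(16/5, 13/5, 9/2, 13/2, 9/5)
obs 4: x=1 → posterior Dirichlet(16/5, 18/5, 9/2, 13/2, 9/5)
obs 5: x=3 → posterior Dirichlet(16/5, 18/5, 9/2, 15/2, 9/5)
obs 6: x=0 → posterior Dirichlet(21/5, 18/5, 9/2, 15/2, 9/5)
obs 7: x=1 → posterior Dirichlet(21/5, 23/5, 9/2, 15/2, 9/5)
obs 8: x=3 → posterior Dirichlet(21/5, 23/5, 9/2, 17/2, 9/5)
obs 9: x=2 → posterior Dirichlet(21/5, 23/5, 11/2, 17/2, 9/5)
obs 10: x=0 → posterior Dirichlet(26/5, 23/5, 11/2, 17/2, 9/5)
obs 11: x=1 → posterior Dirichlet(26/5, 28/5, 11/2, 17/2, 9/5)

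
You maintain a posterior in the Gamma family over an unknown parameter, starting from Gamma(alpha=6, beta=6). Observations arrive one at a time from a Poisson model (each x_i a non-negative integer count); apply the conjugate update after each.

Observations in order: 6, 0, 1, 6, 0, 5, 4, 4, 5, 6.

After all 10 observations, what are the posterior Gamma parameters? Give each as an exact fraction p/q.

obs 1: x=6 → posterior Gamma(12, 7)
obs 2: x=0 → posterior Gamma(12, 8)
obs 3: x=1 → posterior Gamma(13, 9)
obs 4: x=6 → posterior Gamma(19, 10)
obs 5: x=0 → posterior Gamma(19, 11)
obs 6: x=5 → posterior Gamma(24, 12)
obs 7: x=4 → posterior Gamma(28, 13)
obs 8: x=4 → posterior Gamma(32, 14)
obs 9: x=5 → posterior Gamma(37, 15)
obs 10: x=6 → posterior Gamma(43, 16)

alpha=43, beta=16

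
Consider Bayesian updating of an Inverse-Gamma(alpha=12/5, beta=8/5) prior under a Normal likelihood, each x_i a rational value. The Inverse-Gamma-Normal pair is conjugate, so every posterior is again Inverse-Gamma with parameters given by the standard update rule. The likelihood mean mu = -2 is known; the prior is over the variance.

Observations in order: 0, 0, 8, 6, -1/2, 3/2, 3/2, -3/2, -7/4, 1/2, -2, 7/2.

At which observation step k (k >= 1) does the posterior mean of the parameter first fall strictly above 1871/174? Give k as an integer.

k = 3

obs 1: x=0 → posterior Inverse-Gamma(29/10, 18/5)
obs 2: x=0 → posterior Inverse-Gamma(17/5, 28/5)
obs 3: x=8 → posterior Inverse-Gamma(39/10, 278/5)
obs 4: x=6 → posterior Inverse-Gamma(22/5, 438/5)
obs 5: x=-1/2 → posterior Inverse-Gamma(49/10, 3549/40)
obs 6: x=3/2 → posterior Inverse-Gamma(27/5, 1897/20)
obs 7: x=3/2 → posterior Inverse-Gamma(59/10, 4039/40)
obs 8: x=-3/2 → posterior Inverse-Gamma(32/5, 1011/10)
obs 9: x=-7/4 → posterior Inverse-Gamma(69/10, 16181/160)
obs 10: x=1/2 → posterior Inverse-Gamma(37/5, 16681/160)
obs 11: x=-2 → posterior Inverse-Gamma(79/10, 16681/160)
obs 12: x=7/2 → posterior Inverse-Gamma(42/5, 19101/160)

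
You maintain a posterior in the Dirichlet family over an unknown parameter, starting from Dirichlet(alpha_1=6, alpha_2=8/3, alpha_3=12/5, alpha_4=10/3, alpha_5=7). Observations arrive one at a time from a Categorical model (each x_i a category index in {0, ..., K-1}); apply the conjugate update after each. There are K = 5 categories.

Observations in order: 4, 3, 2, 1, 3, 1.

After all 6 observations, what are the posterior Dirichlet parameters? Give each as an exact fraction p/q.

alpha_1=6, alpha_2=14/3, alpha_3=17/5, alpha_4=16/3, alpha_5=8

obs 1: x=4 → posterior Dirichlet(6, 8/3, 12/5, 10/3, 8)
obs 2: x=3 → posterior Dirichlet(6, 8/3, 12/5, 13/3, 8)
obs 3: x=2 → posterior Dirichlet(6, 8/3, 17/5, 13/3, 8)
obs 4: x=1 → posterior Dirichlet(6, 11/3, 17/5, 13/3, 8)
obs 5: x=3 → posterior Dirichlet(6, 11/3, 17/5, 16/3, 8)
obs 6: x=1 → posterior Dirichlet(6, 14/3, 17/5, 16/3, 8)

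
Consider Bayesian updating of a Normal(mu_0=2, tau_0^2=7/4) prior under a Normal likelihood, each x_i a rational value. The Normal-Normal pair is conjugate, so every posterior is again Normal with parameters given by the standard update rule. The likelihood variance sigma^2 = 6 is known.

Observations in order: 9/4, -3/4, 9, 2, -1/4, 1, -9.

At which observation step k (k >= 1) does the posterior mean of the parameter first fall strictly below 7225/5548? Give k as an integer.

k = 7

obs 1: x=9/4 → posterior Normal(255/124, 42/31)
obs 2: x=-3/4 → posterior Normal(117/76, 21/19)
obs 3: x=9 → posterior Normal(27/10, 14/15)
obs 4: x=2 → posterior Normal(271/104, 21/26)
obs 5: x=-1/4 → posterior Normal(535/236, 42/59)
obs 6: x=1 → posterior Normal(563/264, 7/11)
obs 7: x=-9 → posterior Normal(311/292, 42/73)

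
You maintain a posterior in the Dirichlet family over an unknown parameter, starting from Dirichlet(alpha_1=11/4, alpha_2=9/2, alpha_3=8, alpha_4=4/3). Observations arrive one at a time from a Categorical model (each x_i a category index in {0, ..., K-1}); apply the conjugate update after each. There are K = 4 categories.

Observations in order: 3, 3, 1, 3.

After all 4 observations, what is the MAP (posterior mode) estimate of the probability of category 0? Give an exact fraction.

21/199

obs 1: x=3 → posterior Dirichlet(11/4, 9/2, 8, 7/3)
obs 2: x=3 → posterior Dirichlet(11/4, 9/2, 8, 10/3)
obs 3: x=1 → posterior Dirichlet(11/4, 11/2, 8, 10/3)
obs 4: x=3 → posterior Dirichlet(11/4, 11/2, 8, 13/3)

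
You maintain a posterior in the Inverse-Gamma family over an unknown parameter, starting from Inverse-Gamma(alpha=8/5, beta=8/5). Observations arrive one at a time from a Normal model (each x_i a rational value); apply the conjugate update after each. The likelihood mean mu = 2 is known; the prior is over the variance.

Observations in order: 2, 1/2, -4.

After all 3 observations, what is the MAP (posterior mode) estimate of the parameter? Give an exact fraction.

obs 1: x=2 → posterior Inverse-Gamma(21/10, 8/5)
obs 2: x=1/2 → posterior Inverse-Gamma(13/5, 109/40)
obs 3: x=-4 → posterior Inverse-Gamma(31/10, 829/40)

829/164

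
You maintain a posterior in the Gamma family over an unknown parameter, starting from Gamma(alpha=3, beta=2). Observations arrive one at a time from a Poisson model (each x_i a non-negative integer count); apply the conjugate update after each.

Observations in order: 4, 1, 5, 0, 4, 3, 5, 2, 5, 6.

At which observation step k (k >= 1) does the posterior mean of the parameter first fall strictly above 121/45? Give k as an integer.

k = 7

obs 1: x=4 → posterior Gamma(7, 3)
obs 2: x=1 → posterior Gamma(8, 4)
obs 3: x=5 → posterior Gamma(13, 5)
obs 4: x=0 → posterior Gamma(13, 6)
obs 5: x=4 → posterior Gamma(17, 7)
obs 6: x=3 → posterior Gamma(20, 8)
obs 7: x=5 → posterior Gamma(25, 9)
obs 8: x=2 → posterior Gamma(27, 10)
obs 9: x=5 → posterior Gamma(32, 11)
obs 10: x=6 → posterior Gamma(38, 12)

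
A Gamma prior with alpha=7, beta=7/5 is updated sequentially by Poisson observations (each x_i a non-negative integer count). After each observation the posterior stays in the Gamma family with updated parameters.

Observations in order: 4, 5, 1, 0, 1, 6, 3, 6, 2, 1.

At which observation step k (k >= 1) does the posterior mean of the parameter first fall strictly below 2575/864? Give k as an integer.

k = 5

obs 1: x=4 → posterior Gamma(11, 12/5)
obs 2: x=5 → posterior Gamma(16, 17/5)
obs 3: x=1 → posterior Gamma(17, 22/5)
obs 4: x=0 → posterior Gamma(17, 27/5)
obs 5: x=1 → posterior Gamma(18, 32/5)
obs 6: x=6 → posterior Gamma(24, 37/5)
obs 7: x=3 → posterior Gamma(27, 42/5)
obs 8: x=6 → posterior Gamma(33, 47/5)
obs 9: x=2 → posterior Gamma(35, 52/5)
obs 10: x=1 → posterior Gamma(36, 57/5)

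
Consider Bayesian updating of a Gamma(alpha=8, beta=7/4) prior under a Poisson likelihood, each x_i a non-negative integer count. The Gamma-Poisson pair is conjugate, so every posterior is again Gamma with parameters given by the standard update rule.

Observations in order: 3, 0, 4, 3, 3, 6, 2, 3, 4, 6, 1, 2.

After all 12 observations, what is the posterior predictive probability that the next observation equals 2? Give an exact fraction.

34306890763255823443571201608089497202727463596504549059318378567695617675781250000/169841785648741083806120560811197711765980848194625129349905002823771420085606551219

obs 1: x=3 → posterior Gamma(11, 11/4)
obs 2: x=0 → posterior Gamma(11, 15/4)
obs 3: x=4 → posterior Gamma(15, 19/4)
obs 4: x=3 → posterior Gamma(18, 23/4)
obs 5: x=3 → posterior Gamma(21, 27/4)
obs 6: x=6 → posterior Gamma(27, 31/4)
obs 7: x=2 → posterior Gamma(29, 35/4)
obs 8: x=3 → posterior Gamma(32, 39/4)
obs 9: x=4 → posterior Gamma(36, 43/4)
obs 10: x=6 → posterior Gamma(42, 47/4)
obs 11: x=1 → posterior Gamma(43, 51/4)
obs 12: x=2 → posterior Gamma(45, 55/4)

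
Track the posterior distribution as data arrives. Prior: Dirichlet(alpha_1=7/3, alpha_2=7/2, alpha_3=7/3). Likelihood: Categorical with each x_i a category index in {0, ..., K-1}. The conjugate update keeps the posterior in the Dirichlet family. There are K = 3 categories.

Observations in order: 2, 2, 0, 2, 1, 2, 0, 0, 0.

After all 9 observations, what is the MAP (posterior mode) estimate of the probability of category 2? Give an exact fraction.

32/85

obs 1: x=2 → posterior Dirichlet(7/3, 7/2, 10/3)
obs 2: x=2 → posterior Dirichlet(7/3, 7/2, 13/3)
obs 3: x=0 → posterior Dirichlet(10/3, 7/2, 13/3)
obs 4: x=2 → posterior Dirichlet(10/3, 7/2, 16/3)
obs 5: x=1 → posterior Dirichlet(10/3, 9/2, 16/3)
obs 6: x=2 → posterior Dirichlet(10/3, 9/2, 19/3)
obs 7: x=0 → posterior Dirichlet(13/3, 9/2, 19/3)
obs 8: x=0 → posterior Dirichlet(16/3, 9/2, 19/3)
obs 9: x=0 → posterior Dirichlet(19/3, 9/2, 19/3)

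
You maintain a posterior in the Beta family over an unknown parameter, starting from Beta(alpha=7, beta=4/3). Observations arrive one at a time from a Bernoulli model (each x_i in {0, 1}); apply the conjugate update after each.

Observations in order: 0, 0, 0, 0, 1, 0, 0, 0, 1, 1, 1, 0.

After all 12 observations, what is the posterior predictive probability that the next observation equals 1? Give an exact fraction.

obs 1: x=0 → posterior Beta(7, 7/3)
obs 2: x=0 → posterior Beta(7, 10/3)
obs 3: x=0 → posterior Beta(7, 13/3)
obs 4: x=0 → posterior Beta(7, 16/3)
obs 5: x=1 → posterior Beta(8, 16/3)
obs 6: x=0 → posterior Beta(8, 19/3)
obs 7: x=0 → posterior Beta(8, 22/3)
obs 8: x=0 → posterior Beta(8, 25/3)
obs 9: x=1 → posterior Beta(9, 25/3)
obs 10: x=1 → posterior Beta(10, 25/3)
obs 11: x=1 → posterior Beta(11, 25/3)
obs 12: x=0 → posterior Beta(11, 28/3)

33/61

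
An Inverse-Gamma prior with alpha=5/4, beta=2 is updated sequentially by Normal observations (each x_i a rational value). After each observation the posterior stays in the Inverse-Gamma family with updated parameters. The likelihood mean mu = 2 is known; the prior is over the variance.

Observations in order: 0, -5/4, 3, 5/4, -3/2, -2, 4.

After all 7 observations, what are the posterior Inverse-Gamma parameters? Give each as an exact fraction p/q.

alpha=19/4, beta=419/16

obs 1: x=0 → posterior Inverse-Gamma(7/4, 4)
obs 2: x=-5/4 → posterior Inverse-Gamma(9/4, 297/32)
obs 3: x=3 → posterior Inverse-Gamma(11/4, 313/32)
obs 4: x=5/4 → posterior Inverse-Gamma(13/4, 161/16)
obs 5: x=-3/2 → posterior Inverse-Gamma(15/4, 259/16)
obs 6: x=-2 → posterior Inverse-Gamma(17/4, 387/16)
obs 7: x=4 → posterior Inverse-Gamma(19/4, 419/16)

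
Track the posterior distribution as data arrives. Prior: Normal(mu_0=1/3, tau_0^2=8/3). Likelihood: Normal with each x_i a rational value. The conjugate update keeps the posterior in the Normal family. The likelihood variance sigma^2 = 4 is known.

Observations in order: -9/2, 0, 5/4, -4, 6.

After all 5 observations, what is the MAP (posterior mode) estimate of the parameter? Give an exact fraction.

-3/26

obs 1: x=-9/2 → posterior Normal(-8/5, 8/5)
obs 2: x=0 → posterior Normal(-8/7, 8/7)
obs 3: x=5/4 → posterior Normal(-11/18, 8/9)
obs 4: x=-4 → posterior Normal(-27/22, 8/11)
obs 5: x=6 → posterior Normal(-3/26, 8/13)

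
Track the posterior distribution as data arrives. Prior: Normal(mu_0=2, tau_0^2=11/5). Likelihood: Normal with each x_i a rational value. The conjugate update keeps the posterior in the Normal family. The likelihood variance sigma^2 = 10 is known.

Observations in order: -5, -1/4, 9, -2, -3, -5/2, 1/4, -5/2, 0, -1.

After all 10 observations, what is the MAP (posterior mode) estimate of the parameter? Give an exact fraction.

obs 1: x=-5 → posterior Normal(45/61, 110/61)
obs 2: x=-1/4 → posterior Normal(169/288, 55/36)
obs 3: x=9 → posterior Normal(565/332, 110/83)
obs 4: x=-2 → posterior Normal(477/376, 55/47)
obs 5: x=-3 → posterior Normal(23/28, 22/21)
obs 6: x=-5/2 → posterior Normal(235/464, 55/58)
obs 7: x=1/4 → posterior Normal(123/254, 110/127)
obs 8: x=-5/2 → posterior Normal(17/69, 55/69)
obs 9: x=0 → posterior Normal(34/149, 110/149)
obs 10: x=-1 → posterior Normal(23/160, 11/16)

23/160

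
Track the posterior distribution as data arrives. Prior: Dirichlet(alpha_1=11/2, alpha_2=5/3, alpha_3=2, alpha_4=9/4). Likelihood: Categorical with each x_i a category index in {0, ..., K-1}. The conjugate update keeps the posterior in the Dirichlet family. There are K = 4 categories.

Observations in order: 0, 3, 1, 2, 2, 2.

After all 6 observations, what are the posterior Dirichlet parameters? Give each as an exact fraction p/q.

alpha_1=13/2, alpha_2=8/3, alpha_3=5, alpha_4=13/4

obs 1: x=0 → posterior Dirichlet(13/2, 5/3, 2, 9/4)
obs 2: x=3 → posterior Dirichlet(13/2, 5/3, 2, 13/4)
obs 3: x=1 → posterior Dirichlet(13/2, 8/3, 2, 13/4)
obs 4: x=2 → posterior Dirichlet(13/2, 8/3, 3, 13/4)
obs 5: x=2 → posterior Dirichlet(13/2, 8/3, 4, 13/4)
obs 6: x=2 → posterior Dirichlet(13/2, 8/3, 5, 13/4)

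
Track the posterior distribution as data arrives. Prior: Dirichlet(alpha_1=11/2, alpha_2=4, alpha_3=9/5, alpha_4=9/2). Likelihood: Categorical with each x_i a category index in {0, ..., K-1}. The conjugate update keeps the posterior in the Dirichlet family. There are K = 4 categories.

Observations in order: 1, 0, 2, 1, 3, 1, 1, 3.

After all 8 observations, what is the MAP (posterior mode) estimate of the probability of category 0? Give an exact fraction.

5/18

obs 1: x=1 → posterior Dirichlet(11/2, 5, 9/5, 9/2)
obs 2: x=0 → posterior Dirichlet(13/2, 5, 9/5, 9/2)
obs 3: x=2 → posterior Dirichlet(13/2, 5, 14/5, 9/2)
obs 4: x=1 → posterior Dirichlet(13/2, 6, 14/5, 9/2)
obs 5: x=3 → posterior Dirichlet(13/2, 6, 14/5, 11/2)
obs 6: x=1 → posterior Dirichlet(13/2, 7, 14/5, 11/2)
obs 7: x=1 → posterior Dirichlet(13/2, 8, 14/5, 11/2)
obs 8: x=3 → posterior Dirichlet(13/2, 8, 14/5, 13/2)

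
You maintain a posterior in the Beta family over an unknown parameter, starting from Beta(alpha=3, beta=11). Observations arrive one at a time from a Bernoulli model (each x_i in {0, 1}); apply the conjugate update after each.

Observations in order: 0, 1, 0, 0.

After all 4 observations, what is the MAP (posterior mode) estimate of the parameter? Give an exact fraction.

obs 1: x=0 → posterior Beta(3, 12)
obs 2: x=1 → posterior Beta(4, 12)
obs 3: x=0 → posterior Beta(4, 13)
obs 4: x=0 → posterior Beta(4, 14)

3/16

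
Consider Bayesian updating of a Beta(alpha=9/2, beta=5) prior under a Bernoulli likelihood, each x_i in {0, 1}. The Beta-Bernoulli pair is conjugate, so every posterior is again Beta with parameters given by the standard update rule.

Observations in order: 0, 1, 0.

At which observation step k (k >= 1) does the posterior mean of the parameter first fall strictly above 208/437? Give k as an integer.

obs 1: x=0 → posterior Beta(9/2, 6)
obs 2: x=1 → posterior Beta(11/2, 6)
obs 3: x=0 → posterior Beta(11/2, 7)

k = 2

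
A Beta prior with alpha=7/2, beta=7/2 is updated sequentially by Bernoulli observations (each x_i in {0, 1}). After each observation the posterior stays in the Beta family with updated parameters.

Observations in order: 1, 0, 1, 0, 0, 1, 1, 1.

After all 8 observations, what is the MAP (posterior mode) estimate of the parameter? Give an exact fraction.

15/26

obs 1: x=1 → posterior Beta(9/2, 7/2)
obs 2: x=0 → posterior Beta(9/2, 9/2)
obs 3: x=1 → posterior Beta(11/2, 9/2)
obs 4: x=0 → posterior Beta(11/2, 11/2)
obs 5: x=0 → posterior Beta(11/2, 13/2)
obs 6: x=1 → posterior Beta(13/2, 13/2)
obs 7: x=1 → posterior Beta(15/2, 13/2)
obs 8: x=1 → posterior Beta(17/2, 13/2)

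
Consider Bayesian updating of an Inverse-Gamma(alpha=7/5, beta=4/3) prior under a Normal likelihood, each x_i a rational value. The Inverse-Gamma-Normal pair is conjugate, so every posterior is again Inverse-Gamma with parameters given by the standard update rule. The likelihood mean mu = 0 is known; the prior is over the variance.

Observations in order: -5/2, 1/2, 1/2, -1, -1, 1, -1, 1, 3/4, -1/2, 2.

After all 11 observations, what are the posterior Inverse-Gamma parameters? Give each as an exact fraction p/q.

alpha=69/10, beta=923/96

obs 1: x=-5/2 → posterior Inverse-Gamma(19/10, 107/24)
obs 2: x=1/2 → posterior Inverse-Gamma(12/5, 55/12)
obs 3: x=1/2 → posterior Inverse-Gamma(29/10, 113/24)
obs 4: x=-1 → posterior Inverse-Gamma(17/5, 125/24)
obs 5: x=-1 → posterior Inverse-Gamma(39/10, 137/24)
obs 6: x=1 → posterior Inverse-Gamma(22/5, 149/24)
obs 7: x=-1 → posterior Inverse-Gamma(49/10, 161/24)
obs 8: x=1 → posterior Inverse-Gamma(27/5, 173/24)
obs 9: x=3/4 → posterior Inverse-Gamma(59/10, 719/96)
obs 10: x=-1/2 → posterior Inverse-Gamma(32/5, 731/96)
obs 11: x=2 → posterior Inverse-Gamma(69/10, 923/96)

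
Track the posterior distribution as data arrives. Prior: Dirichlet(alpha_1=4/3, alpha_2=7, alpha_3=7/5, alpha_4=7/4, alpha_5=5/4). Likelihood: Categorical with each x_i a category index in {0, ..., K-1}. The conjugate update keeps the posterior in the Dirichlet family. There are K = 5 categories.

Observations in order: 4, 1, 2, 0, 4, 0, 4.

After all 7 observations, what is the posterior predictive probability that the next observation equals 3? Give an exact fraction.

105/1184

obs 1: x=4 → posterior Dirichlet(4/3, 7, 7/5, 7/4, 9/4)
obs 2: x=1 → posterior Dirichlet(4/3, 8, 7/5, 7/4, 9/4)
obs 3: x=2 → posterior Dirichlet(4/3, 8, 12/5, 7/4, 9/4)
obs 4: x=0 → posterior Dirichlet(7/3, 8, 12/5, 7/4, 9/4)
obs 5: x=4 → posterior Dirichlet(7/3, 8, 12/5, 7/4, 13/4)
obs 6: x=0 → posterior Dirichlet(10/3, 8, 12/5, 7/4, 13/4)
obs 7: x=4 → posterior Dirichlet(10/3, 8, 12/5, 7/4, 17/4)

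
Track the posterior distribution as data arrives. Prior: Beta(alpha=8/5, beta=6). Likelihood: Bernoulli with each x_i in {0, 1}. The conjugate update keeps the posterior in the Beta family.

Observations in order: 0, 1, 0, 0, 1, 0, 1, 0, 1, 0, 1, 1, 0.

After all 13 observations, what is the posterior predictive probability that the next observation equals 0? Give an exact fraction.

obs 1: x=0 → posterior Beta(8/5, 7)
obs 2: x=1 → posterior Beta(13/5, 7)
obs 3: x=0 → posterior Beta(13/5, 8)
obs 4: x=0 → posterior Beta(13/5, 9)
obs 5: x=1 → posterior Beta(18/5, 9)
obs 6: x=0 → posterior Beta(18/5, 10)
obs 7: x=1 → posterior Beta(23/5, 10)
obs 8: x=0 → posterior Beta(23/5, 11)
obs 9: x=1 → posterior Beta(28/5, 11)
obs 10: x=0 → posterior Beta(28/5, 12)
obs 11: x=1 → posterior Beta(33/5, 12)
obs 12: x=1 → posterior Beta(38/5, 12)
obs 13: x=0 → posterior Beta(38/5, 13)

65/103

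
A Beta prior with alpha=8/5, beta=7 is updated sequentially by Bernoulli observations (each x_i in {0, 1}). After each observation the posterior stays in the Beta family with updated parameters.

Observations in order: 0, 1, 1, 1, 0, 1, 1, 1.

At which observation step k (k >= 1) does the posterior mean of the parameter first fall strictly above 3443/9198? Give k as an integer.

k = 6

obs 1: x=0 → posterior Beta(8/5, 8)
obs 2: x=1 → posterior Beta(13/5, 8)
obs 3: x=1 → posterior Beta(18/5, 8)
obs 4: x=1 → posterior Beta(23/5, 8)
obs 5: x=0 → posterior Beta(23/5, 9)
obs 6: x=1 → posterior Beta(28/5, 9)
obs 7: x=1 → posterior Beta(33/5, 9)
obs 8: x=1 → posterior Beta(38/5, 9)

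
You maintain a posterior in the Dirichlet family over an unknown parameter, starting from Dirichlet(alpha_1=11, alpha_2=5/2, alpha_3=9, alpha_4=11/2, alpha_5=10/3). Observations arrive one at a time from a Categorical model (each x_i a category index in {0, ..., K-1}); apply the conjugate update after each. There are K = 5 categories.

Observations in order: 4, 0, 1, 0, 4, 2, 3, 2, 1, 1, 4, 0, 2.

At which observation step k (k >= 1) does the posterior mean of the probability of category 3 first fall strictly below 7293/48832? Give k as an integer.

obs 1: x=4 → posterior Dirichlet(11, 5/2, 9, 11/2, 13/3)
obs 2: x=0 → posterior Dirichlet(12, 5/2, 9, 11/2, 13/3)
obs 3: x=1 → posterior Dirichlet(12, 7/2, 9, 11/2, 13/3)
obs 4: x=0 → posterior Dirichlet(13, 7/2, 9, 11/2, 13/3)
obs 5: x=4 → posterior Dirichlet(13, 7/2, 9, 11/2, 16/3)
obs 6: x=2 → posterior Dirichlet(13, 7/2, 10, 11/2, 16/3)
obs 7: x=3 → posterior Dirichlet(13, 7/2, 10, 13/2, 16/3)
obs 8: x=2 → posterior Dirichlet(13, 7/2, 11, 13/2, 16/3)
obs 9: x=1 → posterior Dirichlet(13, 9/2, 11, 13/2, 16/3)
obs 10: x=1 → posterior Dirichlet(13, 11/2, 11, 13/2, 16/3)
obs 11: x=4 → posterior Dirichlet(13, 11/2, 11, 13/2, 19/3)
obs 12: x=0 → posterior Dirichlet(14, 11/2, 11, 13/2, 19/3)
obs 13: x=2 → posterior Dirichlet(14, 11/2, 12, 13/2, 19/3)

k = 6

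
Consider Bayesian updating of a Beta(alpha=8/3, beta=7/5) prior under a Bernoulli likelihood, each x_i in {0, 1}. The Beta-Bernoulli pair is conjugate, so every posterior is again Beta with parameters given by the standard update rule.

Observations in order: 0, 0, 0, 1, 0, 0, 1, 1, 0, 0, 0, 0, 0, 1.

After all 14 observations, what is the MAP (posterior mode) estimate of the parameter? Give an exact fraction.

85/241

obs 1: x=0 → posterior Beta(8/3, 12/5)
obs 2: x=0 → posterior Beta(8/3, 17/5)
obs 3: x=0 → posterior Beta(8/3, 22/5)
obs 4: x=1 → posterior Beta(11/3, 22/5)
obs 5: x=0 → posterior Beta(11/3, 27/5)
obs 6: x=0 → posterior Beta(11/3, 32/5)
obs 7: x=1 → posterior Beta(14/3, 32/5)
obs 8: x=1 → posterior Beta(17/3, 32/5)
obs 9: x=0 → posterior Beta(17/3, 37/5)
obs 10: x=0 → posterior Beta(17/3, 42/5)
obs 11: x=0 → posterior Beta(17/3, 47/5)
obs 12: x=0 → posterior Beta(17/3, 52/5)
obs 13: x=0 → posterior Beta(17/3, 57/5)
obs 14: x=1 → posterior Beta(20/3, 57/5)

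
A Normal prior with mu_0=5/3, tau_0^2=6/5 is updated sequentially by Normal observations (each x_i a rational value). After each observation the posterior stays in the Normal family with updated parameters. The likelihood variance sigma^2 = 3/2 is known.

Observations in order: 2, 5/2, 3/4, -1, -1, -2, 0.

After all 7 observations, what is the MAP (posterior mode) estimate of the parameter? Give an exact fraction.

obs 1: x=2 → posterior Normal(49/27, 2/3)
obs 2: x=5/2 → posterior Normal(79/39, 6/13)
obs 3: x=3/4 → posterior Normal(88/51, 6/17)
obs 4: x=-1 → posterior Normal(76/63, 2/7)
obs 5: x=-1 → posterior Normal(64/75, 6/25)
obs 6: x=-2 → posterior Normal(40/87, 6/29)
obs 7: x=0 → posterior Normal(40/99, 2/11)

40/99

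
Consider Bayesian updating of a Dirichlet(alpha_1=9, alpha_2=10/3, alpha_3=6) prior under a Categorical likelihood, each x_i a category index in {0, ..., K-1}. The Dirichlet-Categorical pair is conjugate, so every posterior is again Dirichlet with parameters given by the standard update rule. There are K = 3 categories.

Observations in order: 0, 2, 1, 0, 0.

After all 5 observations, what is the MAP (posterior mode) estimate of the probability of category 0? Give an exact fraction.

33/61

obs 1: x=0 → posterior Dirichlet(10, 10/3, 6)
obs 2: x=2 → posterior Dirichlet(10, 10/3, 7)
obs 3: x=1 → posterior Dirichlet(10, 13/3, 7)
obs 4: x=0 → posterior Dirichlet(11, 13/3, 7)
obs 5: x=0 → posterior Dirichlet(12, 13/3, 7)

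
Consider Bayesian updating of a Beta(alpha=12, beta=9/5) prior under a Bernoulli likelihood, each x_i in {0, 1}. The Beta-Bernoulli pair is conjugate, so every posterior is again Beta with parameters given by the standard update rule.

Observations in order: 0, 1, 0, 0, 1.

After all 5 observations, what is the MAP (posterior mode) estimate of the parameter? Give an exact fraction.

65/84

obs 1: x=0 → posterior Beta(12, 14/5)
obs 2: x=1 → posterior Beta(13, 14/5)
obs 3: x=0 → posterior Beta(13, 19/5)
obs 4: x=0 → posterior Beta(13, 24/5)
obs 5: x=1 → posterior Beta(14, 24/5)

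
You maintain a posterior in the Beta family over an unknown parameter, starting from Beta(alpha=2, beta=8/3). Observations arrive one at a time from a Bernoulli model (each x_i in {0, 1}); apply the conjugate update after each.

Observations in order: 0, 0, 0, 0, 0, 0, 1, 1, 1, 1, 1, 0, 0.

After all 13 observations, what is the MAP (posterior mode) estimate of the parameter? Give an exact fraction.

18/47

obs 1: x=0 → posterior Beta(2, 11/3)
obs 2: x=0 → posterior Beta(2, 14/3)
obs 3: x=0 → posterior Beta(2, 17/3)
obs 4: x=0 → posterior Beta(2, 20/3)
obs 5: x=0 → posterior Beta(2, 23/3)
obs 6: x=0 → posterior Beta(2, 26/3)
obs 7: x=1 → posterior Beta(3, 26/3)
obs 8: x=1 → posterior Beta(4, 26/3)
obs 9: x=1 → posterior Beta(5, 26/3)
obs 10: x=1 → posterior Beta(6, 26/3)
obs 11: x=1 → posterior Beta(7, 26/3)
obs 12: x=0 → posterior Beta(7, 29/3)
obs 13: x=0 → posterior Beta(7, 32/3)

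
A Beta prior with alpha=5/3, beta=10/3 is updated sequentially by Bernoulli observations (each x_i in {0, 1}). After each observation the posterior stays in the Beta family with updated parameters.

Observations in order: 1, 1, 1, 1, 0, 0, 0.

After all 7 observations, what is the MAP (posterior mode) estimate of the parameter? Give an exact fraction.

obs 1: x=1 → posterior Beta(8/3, 10/3)
obs 2: x=1 → posterior Beta(11/3, 10/3)
obs 3: x=1 → posterior Beta(14/3, 10/3)
obs 4: x=1 → posterior Beta(17/3, 10/3)
obs 5: x=0 → posterior Beta(17/3, 13/3)
obs 6: x=0 → posterior Beta(17/3, 16/3)
obs 7: x=0 → posterior Beta(17/3, 19/3)

7/15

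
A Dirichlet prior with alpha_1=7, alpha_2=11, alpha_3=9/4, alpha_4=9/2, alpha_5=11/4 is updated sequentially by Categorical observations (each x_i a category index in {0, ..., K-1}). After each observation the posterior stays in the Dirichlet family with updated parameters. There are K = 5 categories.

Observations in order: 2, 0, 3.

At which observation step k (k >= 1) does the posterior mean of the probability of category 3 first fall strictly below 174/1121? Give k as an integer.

obs 1: x=2 → posterior Dirichlet(7, 11, 13/4, 9/2, 11/4)
obs 2: x=0 → posterior Dirichlet(8, 11, 13/4, 9/2, 11/4)
obs 3: x=3 → posterior Dirichlet(8, 11, 13/4, 11/2, 11/4)

k = 2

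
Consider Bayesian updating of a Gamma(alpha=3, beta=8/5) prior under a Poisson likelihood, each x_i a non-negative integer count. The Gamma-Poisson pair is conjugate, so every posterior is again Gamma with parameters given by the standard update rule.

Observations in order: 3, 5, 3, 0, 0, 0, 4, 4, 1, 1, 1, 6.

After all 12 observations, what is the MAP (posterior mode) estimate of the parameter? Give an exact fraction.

obs 1: x=3 → posterior Gamma(6, 13/5)
obs 2: x=5 → posterior Gamma(11, 18/5)
obs 3: x=3 → posterior Gamma(14, 23/5)
obs 4: x=0 → posterior Gamma(14, 28/5)
obs 5: x=0 → posterior Gamma(14, 33/5)
obs 6: x=0 → posterior Gamma(14, 38/5)
obs 7: x=4 → posterior Gamma(18, 43/5)
obs 8: x=4 → posterior Gamma(22, 48/5)
obs 9: x=1 → posterior Gamma(23, 53/5)
obs 10: x=1 → posterior Gamma(24, 58/5)
obs 11: x=1 → posterior Gamma(25, 63/5)
obs 12: x=6 → posterior Gamma(31, 68/5)

75/34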